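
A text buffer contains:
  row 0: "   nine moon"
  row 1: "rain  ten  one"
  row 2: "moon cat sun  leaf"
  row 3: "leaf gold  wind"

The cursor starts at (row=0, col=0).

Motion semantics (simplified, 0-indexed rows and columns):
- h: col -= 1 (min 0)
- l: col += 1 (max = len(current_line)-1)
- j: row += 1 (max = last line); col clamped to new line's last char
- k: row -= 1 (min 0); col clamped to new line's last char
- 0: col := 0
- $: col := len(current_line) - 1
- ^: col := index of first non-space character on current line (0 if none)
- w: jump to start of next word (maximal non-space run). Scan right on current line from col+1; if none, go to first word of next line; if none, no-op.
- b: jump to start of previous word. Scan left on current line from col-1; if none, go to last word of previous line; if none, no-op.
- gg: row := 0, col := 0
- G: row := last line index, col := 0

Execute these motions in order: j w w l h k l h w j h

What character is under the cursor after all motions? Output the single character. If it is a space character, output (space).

After 1 (j): row=1 col=0 char='r'
After 2 (w): row=1 col=6 char='t'
After 3 (w): row=1 col=11 char='o'
After 4 (l): row=1 col=12 char='n'
After 5 (h): row=1 col=11 char='o'
After 6 (k): row=0 col=11 char='n'
After 7 (l): row=0 col=11 char='n'
After 8 (h): row=0 col=10 char='o'
After 9 (w): row=1 col=0 char='r'
After 10 (j): row=2 col=0 char='m'
After 11 (h): row=2 col=0 char='m'

Answer: m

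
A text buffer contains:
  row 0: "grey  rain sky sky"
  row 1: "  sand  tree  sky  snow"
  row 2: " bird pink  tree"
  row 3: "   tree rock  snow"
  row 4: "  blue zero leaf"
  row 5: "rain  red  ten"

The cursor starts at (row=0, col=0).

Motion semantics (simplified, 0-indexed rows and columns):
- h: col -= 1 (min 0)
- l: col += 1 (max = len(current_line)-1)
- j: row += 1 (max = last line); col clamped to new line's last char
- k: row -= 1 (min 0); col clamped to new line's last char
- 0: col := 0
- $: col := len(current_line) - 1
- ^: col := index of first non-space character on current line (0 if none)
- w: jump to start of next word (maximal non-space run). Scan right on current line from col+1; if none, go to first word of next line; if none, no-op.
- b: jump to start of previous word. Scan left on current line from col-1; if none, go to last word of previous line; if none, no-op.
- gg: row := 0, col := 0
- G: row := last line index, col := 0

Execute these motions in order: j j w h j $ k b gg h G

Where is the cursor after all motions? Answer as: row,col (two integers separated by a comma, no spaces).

Answer: 5,0

Derivation:
After 1 (j): row=1 col=0 char='_'
After 2 (j): row=2 col=0 char='_'
After 3 (w): row=2 col=1 char='b'
After 4 (h): row=2 col=0 char='_'
After 5 (j): row=3 col=0 char='_'
After 6 ($): row=3 col=17 char='w'
After 7 (k): row=2 col=15 char='e'
After 8 (b): row=2 col=12 char='t'
After 9 (gg): row=0 col=0 char='g'
After 10 (h): row=0 col=0 char='g'
After 11 (G): row=5 col=0 char='r'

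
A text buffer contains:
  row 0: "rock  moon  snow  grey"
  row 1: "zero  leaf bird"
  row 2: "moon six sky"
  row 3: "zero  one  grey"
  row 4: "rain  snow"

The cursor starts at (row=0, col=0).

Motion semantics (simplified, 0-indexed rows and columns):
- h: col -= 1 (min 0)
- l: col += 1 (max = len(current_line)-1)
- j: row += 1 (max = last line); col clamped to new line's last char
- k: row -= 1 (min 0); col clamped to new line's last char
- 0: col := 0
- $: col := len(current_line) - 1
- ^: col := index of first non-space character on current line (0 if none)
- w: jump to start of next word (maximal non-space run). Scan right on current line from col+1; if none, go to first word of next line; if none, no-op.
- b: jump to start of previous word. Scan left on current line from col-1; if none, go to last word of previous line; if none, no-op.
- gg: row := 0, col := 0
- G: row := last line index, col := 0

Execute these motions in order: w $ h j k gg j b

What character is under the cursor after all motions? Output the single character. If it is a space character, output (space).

Answer: g

Derivation:
After 1 (w): row=0 col=6 char='m'
After 2 ($): row=0 col=21 char='y'
After 3 (h): row=0 col=20 char='e'
After 4 (j): row=1 col=14 char='d'
After 5 (k): row=0 col=14 char='o'
After 6 (gg): row=0 col=0 char='r'
After 7 (j): row=1 col=0 char='z'
After 8 (b): row=0 col=18 char='g'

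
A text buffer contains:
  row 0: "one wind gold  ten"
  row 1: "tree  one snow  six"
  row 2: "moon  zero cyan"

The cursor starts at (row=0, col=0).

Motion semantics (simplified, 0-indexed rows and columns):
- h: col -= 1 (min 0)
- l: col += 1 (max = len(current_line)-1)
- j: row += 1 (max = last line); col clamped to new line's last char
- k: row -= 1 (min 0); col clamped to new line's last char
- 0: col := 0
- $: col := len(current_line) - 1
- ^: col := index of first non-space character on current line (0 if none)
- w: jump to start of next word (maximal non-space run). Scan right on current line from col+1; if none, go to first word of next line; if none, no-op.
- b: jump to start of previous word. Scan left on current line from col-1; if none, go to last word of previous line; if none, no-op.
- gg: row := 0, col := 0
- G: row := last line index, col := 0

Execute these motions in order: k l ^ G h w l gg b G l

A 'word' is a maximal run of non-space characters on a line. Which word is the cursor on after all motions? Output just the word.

Answer: moon

Derivation:
After 1 (k): row=0 col=0 char='o'
After 2 (l): row=0 col=1 char='n'
After 3 (^): row=0 col=0 char='o'
After 4 (G): row=2 col=0 char='m'
After 5 (h): row=2 col=0 char='m'
After 6 (w): row=2 col=6 char='z'
After 7 (l): row=2 col=7 char='e'
After 8 (gg): row=0 col=0 char='o'
After 9 (b): row=0 col=0 char='o'
After 10 (G): row=2 col=0 char='m'
After 11 (l): row=2 col=1 char='o'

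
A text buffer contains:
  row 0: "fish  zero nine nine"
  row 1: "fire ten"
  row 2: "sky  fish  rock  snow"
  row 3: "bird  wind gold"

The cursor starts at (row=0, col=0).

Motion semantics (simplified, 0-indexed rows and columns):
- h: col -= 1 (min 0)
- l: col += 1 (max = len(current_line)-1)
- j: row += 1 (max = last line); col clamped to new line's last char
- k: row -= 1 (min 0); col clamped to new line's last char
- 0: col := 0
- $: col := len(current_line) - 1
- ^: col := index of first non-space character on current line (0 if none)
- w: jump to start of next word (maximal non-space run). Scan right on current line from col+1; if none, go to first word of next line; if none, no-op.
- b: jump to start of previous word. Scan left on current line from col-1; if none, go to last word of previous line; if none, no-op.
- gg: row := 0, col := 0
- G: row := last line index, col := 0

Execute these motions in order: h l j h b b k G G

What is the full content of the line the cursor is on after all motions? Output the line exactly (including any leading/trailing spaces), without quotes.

Answer: bird  wind gold

Derivation:
After 1 (h): row=0 col=0 char='f'
After 2 (l): row=0 col=1 char='i'
After 3 (j): row=1 col=1 char='i'
After 4 (h): row=1 col=0 char='f'
After 5 (b): row=0 col=16 char='n'
After 6 (b): row=0 col=11 char='n'
After 7 (k): row=0 col=11 char='n'
After 8 (G): row=3 col=0 char='b'
After 9 (G): row=3 col=0 char='b'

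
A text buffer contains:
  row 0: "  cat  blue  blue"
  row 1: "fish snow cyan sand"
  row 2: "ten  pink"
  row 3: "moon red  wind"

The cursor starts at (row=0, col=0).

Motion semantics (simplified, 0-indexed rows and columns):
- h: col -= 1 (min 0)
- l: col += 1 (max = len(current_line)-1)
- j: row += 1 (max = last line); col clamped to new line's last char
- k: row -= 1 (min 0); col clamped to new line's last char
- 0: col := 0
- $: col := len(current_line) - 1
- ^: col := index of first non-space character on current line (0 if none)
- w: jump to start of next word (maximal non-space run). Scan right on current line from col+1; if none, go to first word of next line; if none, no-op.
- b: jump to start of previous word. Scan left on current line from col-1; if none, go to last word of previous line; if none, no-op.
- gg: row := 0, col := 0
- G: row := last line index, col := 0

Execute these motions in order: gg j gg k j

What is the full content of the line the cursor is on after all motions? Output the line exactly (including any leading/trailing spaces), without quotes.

After 1 (gg): row=0 col=0 char='_'
After 2 (j): row=1 col=0 char='f'
After 3 (gg): row=0 col=0 char='_'
After 4 (k): row=0 col=0 char='_'
After 5 (j): row=1 col=0 char='f'

Answer: fish snow cyan sand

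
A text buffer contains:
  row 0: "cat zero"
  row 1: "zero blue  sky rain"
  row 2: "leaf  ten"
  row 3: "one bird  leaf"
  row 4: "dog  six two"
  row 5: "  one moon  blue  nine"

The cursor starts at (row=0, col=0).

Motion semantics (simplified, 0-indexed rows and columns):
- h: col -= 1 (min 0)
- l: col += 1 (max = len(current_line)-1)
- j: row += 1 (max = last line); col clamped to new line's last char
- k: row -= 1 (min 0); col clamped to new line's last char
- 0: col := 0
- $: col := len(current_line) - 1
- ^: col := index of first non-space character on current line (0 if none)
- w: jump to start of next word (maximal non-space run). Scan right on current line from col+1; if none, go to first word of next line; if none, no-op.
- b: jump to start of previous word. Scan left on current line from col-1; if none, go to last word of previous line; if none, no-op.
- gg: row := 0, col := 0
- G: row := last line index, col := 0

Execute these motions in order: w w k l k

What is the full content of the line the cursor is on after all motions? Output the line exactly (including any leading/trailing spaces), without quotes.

After 1 (w): row=0 col=4 char='z'
After 2 (w): row=1 col=0 char='z'
After 3 (k): row=0 col=0 char='c'
After 4 (l): row=0 col=1 char='a'
After 5 (k): row=0 col=1 char='a'

Answer: cat zero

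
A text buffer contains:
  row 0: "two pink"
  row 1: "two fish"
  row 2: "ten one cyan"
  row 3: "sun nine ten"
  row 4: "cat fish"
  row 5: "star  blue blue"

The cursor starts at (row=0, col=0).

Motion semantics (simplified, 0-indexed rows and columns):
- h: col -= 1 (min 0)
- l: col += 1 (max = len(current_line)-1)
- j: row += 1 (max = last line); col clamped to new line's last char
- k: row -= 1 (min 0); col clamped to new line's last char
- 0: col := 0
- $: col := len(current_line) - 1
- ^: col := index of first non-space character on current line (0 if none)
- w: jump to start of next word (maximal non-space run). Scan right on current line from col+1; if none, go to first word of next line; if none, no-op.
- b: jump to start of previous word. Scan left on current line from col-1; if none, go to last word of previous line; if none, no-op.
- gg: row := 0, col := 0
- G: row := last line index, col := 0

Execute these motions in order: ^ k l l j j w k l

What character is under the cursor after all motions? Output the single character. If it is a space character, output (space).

After 1 (^): row=0 col=0 char='t'
After 2 (k): row=0 col=0 char='t'
After 3 (l): row=0 col=1 char='w'
After 4 (l): row=0 col=2 char='o'
After 5 (j): row=1 col=2 char='o'
After 6 (j): row=2 col=2 char='n'
After 7 (w): row=2 col=4 char='o'
After 8 (k): row=1 col=4 char='f'
After 9 (l): row=1 col=5 char='i'

Answer: i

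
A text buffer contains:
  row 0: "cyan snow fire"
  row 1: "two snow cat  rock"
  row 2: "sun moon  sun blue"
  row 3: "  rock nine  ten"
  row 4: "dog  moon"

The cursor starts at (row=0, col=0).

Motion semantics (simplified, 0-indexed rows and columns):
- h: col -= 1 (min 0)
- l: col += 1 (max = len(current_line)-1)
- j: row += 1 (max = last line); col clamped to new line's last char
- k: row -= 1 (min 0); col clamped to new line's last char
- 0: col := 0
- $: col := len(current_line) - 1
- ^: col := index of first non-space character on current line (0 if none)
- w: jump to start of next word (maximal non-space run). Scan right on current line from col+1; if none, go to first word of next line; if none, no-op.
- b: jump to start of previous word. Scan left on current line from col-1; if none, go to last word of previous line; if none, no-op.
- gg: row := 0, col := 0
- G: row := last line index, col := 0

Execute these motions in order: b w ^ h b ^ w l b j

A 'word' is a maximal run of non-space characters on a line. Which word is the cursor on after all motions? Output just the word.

After 1 (b): row=0 col=0 char='c'
After 2 (w): row=0 col=5 char='s'
After 3 (^): row=0 col=0 char='c'
After 4 (h): row=0 col=0 char='c'
After 5 (b): row=0 col=0 char='c'
After 6 (^): row=0 col=0 char='c'
After 7 (w): row=0 col=5 char='s'
After 8 (l): row=0 col=6 char='n'
After 9 (b): row=0 col=5 char='s'
After 10 (j): row=1 col=5 char='n'

Answer: snow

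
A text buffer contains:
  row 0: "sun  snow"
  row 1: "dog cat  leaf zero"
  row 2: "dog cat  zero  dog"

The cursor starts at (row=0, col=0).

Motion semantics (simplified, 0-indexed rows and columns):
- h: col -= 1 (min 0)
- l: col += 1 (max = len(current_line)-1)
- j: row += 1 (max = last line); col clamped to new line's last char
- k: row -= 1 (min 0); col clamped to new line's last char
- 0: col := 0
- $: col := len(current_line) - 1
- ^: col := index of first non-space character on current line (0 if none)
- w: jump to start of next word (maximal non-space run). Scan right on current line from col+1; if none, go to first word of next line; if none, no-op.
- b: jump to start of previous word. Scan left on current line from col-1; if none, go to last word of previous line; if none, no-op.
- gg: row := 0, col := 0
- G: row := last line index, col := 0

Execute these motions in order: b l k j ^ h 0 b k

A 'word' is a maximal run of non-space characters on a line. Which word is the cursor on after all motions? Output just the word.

Answer: snow

Derivation:
After 1 (b): row=0 col=0 char='s'
After 2 (l): row=0 col=1 char='u'
After 3 (k): row=0 col=1 char='u'
After 4 (j): row=1 col=1 char='o'
After 5 (^): row=1 col=0 char='d'
After 6 (h): row=1 col=0 char='d'
After 7 (0): row=1 col=0 char='d'
After 8 (b): row=0 col=5 char='s'
After 9 (k): row=0 col=5 char='s'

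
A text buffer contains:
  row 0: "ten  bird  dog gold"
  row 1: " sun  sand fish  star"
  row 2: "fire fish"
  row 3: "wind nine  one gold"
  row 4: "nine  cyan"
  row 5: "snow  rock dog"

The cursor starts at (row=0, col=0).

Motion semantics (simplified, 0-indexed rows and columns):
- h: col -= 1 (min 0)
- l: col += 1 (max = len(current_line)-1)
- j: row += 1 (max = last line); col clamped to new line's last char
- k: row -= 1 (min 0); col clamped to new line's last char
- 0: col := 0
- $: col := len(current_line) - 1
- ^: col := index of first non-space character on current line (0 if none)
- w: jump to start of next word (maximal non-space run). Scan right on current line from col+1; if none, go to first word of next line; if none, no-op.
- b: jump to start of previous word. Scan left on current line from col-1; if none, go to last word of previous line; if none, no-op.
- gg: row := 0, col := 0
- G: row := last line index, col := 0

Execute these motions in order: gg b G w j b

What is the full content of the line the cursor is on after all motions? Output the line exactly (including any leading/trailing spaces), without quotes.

Answer: snow  rock dog

Derivation:
After 1 (gg): row=0 col=0 char='t'
After 2 (b): row=0 col=0 char='t'
After 3 (G): row=5 col=0 char='s'
After 4 (w): row=5 col=6 char='r'
After 5 (j): row=5 col=6 char='r'
After 6 (b): row=5 col=0 char='s'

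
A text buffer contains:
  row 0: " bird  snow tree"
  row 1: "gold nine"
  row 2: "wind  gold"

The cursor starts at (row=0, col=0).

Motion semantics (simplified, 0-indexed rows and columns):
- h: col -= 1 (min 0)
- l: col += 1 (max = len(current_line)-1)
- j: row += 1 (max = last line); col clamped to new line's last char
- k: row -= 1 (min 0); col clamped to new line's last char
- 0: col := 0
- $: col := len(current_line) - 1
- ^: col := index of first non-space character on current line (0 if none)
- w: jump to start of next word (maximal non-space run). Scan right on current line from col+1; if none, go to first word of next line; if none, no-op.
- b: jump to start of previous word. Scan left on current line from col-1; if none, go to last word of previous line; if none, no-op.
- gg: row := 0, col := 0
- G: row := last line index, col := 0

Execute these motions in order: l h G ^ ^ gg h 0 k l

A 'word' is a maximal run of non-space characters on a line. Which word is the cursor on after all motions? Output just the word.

After 1 (l): row=0 col=1 char='b'
After 2 (h): row=0 col=0 char='_'
After 3 (G): row=2 col=0 char='w'
After 4 (^): row=2 col=0 char='w'
After 5 (^): row=2 col=0 char='w'
After 6 (gg): row=0 col=0 char='_'
After 7 (h): row=0 col=0 char='_'
After 8 (0): row=0 col=0 char='_'
After 9 (k): row=0 col=0 char='_'
After 10 (l): row=0 col=1 char='b'

Answer: bird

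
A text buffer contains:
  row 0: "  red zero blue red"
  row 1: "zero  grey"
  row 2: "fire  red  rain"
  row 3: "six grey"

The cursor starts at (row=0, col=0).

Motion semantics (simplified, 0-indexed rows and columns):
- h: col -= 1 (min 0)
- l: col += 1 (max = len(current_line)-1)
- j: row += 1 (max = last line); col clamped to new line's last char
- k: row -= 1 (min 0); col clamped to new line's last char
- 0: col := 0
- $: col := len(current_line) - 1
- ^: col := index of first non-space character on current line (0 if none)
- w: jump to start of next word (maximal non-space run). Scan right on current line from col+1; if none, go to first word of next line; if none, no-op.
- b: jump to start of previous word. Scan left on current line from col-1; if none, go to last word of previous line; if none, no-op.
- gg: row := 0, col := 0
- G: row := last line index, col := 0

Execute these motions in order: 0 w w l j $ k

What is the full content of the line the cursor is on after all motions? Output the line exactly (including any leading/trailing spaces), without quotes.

Answer:   red zero blue red

Derivation:
After 1 (0): row=0 col=0 char='_'
After 2 (w): row=0 col=2 char='r'
After 3 (w): row=0 col=6 char='z'
After 4 (l): row=0 col=7 char='e'
After 5 (j): row=1 col=7 char='r'
After 6 ($): row=1 col=9 char='y'
After 7 (k): row=0 col=9 char='o'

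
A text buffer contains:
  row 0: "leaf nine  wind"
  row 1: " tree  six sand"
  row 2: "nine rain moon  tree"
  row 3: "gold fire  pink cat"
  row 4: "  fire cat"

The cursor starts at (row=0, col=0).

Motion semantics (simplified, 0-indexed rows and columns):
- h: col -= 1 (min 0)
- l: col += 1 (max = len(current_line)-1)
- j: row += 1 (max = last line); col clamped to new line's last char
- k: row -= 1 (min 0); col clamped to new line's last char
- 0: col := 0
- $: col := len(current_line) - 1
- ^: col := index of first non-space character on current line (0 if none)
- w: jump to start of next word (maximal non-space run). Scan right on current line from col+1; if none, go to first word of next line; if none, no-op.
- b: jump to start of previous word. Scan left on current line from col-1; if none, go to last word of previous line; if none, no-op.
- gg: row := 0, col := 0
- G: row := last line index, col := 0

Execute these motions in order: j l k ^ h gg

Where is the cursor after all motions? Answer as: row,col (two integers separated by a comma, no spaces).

Answer: 0,0

Derivation:
After 1 (j): row=1 col=0 char='_'
After 2 (l): row=1 col=1 char='t'
After 3 (k): row=0 col=1 char='e'
After 4 (^): row=0 col=0 char='l'
After 5 (h): row=0 col=0 char='l'
After 6 (gg): row=0 col=0 char='l'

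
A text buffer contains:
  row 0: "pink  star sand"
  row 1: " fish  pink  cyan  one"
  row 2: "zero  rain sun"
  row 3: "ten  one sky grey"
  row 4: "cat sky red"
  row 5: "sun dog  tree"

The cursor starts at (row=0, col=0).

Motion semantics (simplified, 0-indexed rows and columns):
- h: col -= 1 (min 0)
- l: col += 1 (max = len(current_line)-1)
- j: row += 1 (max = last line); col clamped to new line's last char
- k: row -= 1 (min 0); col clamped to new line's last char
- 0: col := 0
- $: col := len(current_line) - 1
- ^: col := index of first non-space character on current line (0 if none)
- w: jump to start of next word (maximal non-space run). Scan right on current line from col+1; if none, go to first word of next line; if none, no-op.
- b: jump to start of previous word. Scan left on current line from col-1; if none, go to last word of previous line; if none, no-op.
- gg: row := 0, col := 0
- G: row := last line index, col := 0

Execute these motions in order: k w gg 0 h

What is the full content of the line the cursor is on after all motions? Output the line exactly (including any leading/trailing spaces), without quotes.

After 1 (k): row=0 col=0 char='p'
After 2 (w): row=0 col=6 char='s'
After 3 (gg): row=0 col=0 char='p'
After 4 (0): row=0 col=0 char='p'
After 5 (h): row=0 col=0 char='p'

Answer: pink  star sand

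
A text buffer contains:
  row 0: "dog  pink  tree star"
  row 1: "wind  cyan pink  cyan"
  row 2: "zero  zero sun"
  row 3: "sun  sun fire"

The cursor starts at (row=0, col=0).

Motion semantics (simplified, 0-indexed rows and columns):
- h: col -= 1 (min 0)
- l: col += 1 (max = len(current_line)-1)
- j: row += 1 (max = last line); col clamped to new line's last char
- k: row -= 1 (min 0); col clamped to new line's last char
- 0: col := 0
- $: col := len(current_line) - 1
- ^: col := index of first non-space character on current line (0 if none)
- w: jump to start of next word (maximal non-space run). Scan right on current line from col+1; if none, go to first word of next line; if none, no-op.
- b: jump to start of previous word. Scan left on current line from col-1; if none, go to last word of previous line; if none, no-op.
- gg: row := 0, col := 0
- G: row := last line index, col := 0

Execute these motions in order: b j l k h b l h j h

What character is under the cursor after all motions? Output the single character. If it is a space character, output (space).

After 1 (b): row=0 col=0 char='d'
After 2 (j): row=1 col=0 char='w'
After 3 (l): row=1 col=1 char='i'
After 4 (k): row=0 col=1 char='o'
After 5 (h): row=0 col=0 char='d'
After 6 (b): row=0 col=0 char='d'
After 7 (l): row=0 col=1 char='o'
After 8 (h): row=0 col=0 char='d'
After 9 (j): row=1 col=0 char='w'
After 10 (h): row=1 col=0 char='w'

Answer: w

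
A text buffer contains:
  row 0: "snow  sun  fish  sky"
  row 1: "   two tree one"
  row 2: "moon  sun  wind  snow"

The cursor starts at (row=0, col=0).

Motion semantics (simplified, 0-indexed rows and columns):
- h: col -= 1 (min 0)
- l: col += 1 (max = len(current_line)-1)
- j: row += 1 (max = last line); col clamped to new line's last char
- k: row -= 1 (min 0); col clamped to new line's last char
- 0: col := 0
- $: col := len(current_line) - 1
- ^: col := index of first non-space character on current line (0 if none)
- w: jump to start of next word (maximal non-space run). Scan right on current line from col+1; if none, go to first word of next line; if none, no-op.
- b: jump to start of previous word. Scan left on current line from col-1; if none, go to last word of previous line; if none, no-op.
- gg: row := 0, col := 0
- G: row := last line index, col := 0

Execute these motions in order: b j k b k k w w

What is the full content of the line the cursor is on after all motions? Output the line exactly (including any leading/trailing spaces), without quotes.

Answer: snow  sun  fish  sky

Derivation:
After 1 (b): row=0 col=0 char='s'
After 2 (j): row=1 col=0 char='_'
After 3 (k): row=0 col=0 char='s'
After 4 (b): row=0 col=0 char='s'
After 5 (k): row=0 col=0 char='s'
After 6 (k): row=0 col=0 char='s'
After 7 (w): row=0 col=6 char='s'
After 8 (w): row=0 col=11 char='f'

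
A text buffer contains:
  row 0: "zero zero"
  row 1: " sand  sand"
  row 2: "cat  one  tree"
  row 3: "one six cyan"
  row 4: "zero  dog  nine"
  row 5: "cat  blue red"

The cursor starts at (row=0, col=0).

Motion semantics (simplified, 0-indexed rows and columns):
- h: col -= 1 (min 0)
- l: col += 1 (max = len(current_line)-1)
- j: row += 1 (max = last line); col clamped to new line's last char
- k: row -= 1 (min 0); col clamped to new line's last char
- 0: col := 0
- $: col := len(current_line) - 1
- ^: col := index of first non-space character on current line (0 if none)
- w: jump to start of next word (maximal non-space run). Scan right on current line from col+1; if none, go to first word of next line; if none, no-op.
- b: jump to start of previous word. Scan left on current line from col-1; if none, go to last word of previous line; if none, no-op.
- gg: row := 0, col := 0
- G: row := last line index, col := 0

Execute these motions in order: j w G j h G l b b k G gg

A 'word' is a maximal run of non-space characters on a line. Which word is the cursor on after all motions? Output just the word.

Answer: zero

Derivation:
After 1 (j): row=1 col=0 char='_'
After 2 (w): row=1 col=1 char='s'
After 3 (G): row=5 col=0 char='c'
After 4 (j): row=5 col=0 char='c'
After 5 (h): row=5 col=0 char='c'
After 6 (G): row=5 col=0 char='c'
After 7 (l): row=5 col=1 char='a'
After 8 (b): row=5 col=0 char='c'
After 9 (b): row=4 col=11 char='n'
After 10 (k): row=3 col=11 char='n'
After 11 (G): row=5 col=0 char='c'
After 12 (gg): row=0 col=0 char='z'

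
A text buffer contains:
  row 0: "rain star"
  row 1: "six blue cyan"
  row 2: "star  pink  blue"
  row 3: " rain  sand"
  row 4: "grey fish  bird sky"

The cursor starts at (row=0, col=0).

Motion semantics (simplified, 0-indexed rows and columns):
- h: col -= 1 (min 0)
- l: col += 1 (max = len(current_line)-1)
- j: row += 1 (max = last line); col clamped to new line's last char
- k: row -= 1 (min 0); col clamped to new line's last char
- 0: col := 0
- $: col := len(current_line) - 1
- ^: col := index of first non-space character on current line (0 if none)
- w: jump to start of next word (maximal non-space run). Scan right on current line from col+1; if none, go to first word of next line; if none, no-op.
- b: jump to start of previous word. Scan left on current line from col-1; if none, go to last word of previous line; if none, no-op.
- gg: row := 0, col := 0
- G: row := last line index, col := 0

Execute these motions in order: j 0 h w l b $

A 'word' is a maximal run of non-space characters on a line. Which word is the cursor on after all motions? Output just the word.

Answer: cyan

Derivation:
After 1 (j): row=1 col=0 char='s'
After 2 (0): row=1 col=0 char='s'
After 3 (h): row=1 col=0 char='s'
After 4 (w): row=1 col=4 char='b'
After 5 (l): row=1 col=5 char='l'
After 6 (b): row=1 col=4 char='b'
After 7 ($): row=1 col=12 char='n'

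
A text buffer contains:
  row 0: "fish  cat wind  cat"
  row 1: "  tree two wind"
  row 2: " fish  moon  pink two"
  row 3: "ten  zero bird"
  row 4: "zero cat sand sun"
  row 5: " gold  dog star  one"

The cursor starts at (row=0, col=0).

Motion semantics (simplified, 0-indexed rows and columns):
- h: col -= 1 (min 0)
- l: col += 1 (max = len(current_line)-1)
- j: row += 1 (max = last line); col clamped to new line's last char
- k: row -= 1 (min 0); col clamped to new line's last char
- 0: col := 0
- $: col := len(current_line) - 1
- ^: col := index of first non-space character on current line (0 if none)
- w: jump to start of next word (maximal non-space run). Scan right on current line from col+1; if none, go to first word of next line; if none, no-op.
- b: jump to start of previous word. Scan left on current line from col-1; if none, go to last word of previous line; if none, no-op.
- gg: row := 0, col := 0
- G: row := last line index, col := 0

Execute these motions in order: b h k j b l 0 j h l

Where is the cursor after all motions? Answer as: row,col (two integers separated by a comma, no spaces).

After 1 (b): row=0 col=0 char='f'
After 2 (h): row=0 col=0 char='f'
After 3 (k): row=0 col=0 char='f'
After 4 (j): row=1 col=0 char='_'
After 5 (b): row=0 col=16 char='c'
After 6 (l): row=0 col=17 char='a'
After 7 (0): row=0 col=0 char='f'
After 8 (j): row=1 col=0 char='_'
After 9 (h): row=1 col=0 char='_'
After 10 (l): row=1 col=1 char='_'

Answer: 1,1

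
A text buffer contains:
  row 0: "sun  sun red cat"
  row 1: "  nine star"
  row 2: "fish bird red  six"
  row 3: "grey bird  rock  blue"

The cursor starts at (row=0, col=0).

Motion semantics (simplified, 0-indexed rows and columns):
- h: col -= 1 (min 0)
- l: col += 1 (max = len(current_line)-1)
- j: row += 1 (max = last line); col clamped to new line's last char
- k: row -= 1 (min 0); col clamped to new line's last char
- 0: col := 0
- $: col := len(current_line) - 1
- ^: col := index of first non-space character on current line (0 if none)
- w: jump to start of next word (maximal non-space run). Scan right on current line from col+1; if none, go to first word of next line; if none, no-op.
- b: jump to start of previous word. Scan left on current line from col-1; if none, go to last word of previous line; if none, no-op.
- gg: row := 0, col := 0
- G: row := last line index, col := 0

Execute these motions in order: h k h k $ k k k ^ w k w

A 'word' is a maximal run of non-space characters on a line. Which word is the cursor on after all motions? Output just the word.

Answer: red

Derivation:
After 1 (h): row=0 col=0 char='s'
After 2 (k): row=0 col=0 char='s'
After 3 (h): row=0 col=0 char='s'
After 4 (k): row=0 col=0 char='s'
After 5 ($): row=0 col=15 char='t'
After 6 (k): row=0 col=15 char='t'
After 7 (k): row=0 col=15 char='t'
After 8 (k): row=0 col=15 char='t'
After 9 (^): row=0 col=0 char='s'
After 10 (w): row=0 col=5 char='s'
After 11 (k): row=0 col=5 char='s'
After 12 (w): row=0 col=9 char='r'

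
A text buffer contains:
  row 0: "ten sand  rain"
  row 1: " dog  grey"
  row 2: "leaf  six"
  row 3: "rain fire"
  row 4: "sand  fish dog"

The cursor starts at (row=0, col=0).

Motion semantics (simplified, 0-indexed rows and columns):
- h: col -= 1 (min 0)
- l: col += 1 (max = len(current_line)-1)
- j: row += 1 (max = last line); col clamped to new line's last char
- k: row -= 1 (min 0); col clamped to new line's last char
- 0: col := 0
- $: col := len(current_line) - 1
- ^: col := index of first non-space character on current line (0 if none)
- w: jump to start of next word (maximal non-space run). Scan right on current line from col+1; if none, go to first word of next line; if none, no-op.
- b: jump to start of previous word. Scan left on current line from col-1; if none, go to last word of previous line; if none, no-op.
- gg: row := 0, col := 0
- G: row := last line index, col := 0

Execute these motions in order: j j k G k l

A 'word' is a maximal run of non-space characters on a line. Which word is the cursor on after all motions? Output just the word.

After 1 (j): row=1 col=0 char='_'
After 2 (j): row=2 col=0 char='l'
After 3 (k): row=1 col=0 char='_'
After 4 (G): row=4 col=0 char='s'
After 5 (k): row=3 col=0 char='r'
After 6 (l): row=3 col=1 char='a'

Answer: rain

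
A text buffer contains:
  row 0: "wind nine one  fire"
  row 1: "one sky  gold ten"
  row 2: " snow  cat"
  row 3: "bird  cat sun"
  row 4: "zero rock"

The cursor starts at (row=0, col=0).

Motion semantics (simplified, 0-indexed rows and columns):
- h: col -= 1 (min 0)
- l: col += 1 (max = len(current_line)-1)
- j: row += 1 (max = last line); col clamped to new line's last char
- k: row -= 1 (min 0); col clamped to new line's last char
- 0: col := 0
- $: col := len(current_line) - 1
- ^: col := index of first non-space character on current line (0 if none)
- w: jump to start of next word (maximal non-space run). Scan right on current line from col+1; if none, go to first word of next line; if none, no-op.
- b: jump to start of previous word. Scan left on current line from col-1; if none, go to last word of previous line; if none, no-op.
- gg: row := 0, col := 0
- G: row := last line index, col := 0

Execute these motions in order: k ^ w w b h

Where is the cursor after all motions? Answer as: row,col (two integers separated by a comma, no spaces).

After 1 (k): row=0 col=0 char='w'
After 2 (^): row=0 col=0 char='w'
After 3 (w): row=0 col=5 char='n'
After 4 (w): row=0 col=10 char='o'
After 5 (b): row=0 col=5 char='n'
After 6 (h): row=0 col=4 char='_'

Answer: 0,4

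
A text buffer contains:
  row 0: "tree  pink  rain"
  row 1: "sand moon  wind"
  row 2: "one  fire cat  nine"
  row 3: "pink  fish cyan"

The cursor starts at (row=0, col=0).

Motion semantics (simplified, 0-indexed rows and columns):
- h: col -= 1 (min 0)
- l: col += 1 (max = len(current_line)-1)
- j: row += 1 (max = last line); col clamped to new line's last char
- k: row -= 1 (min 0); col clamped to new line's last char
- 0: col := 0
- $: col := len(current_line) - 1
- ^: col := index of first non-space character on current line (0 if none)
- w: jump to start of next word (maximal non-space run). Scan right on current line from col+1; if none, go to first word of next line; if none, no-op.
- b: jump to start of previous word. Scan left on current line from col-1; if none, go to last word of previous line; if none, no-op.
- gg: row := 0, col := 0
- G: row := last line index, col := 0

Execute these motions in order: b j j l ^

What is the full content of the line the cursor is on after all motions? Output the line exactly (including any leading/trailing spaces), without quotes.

After 1 (b): row=0 col=0 char='t'
After 2 (j): row=1 col=0 char='s'
After 3 (j): row=2 col=0 char='o'
After 4 (l): row=2 col=1 char='n'
After 5 (^): row=2 col=0 char='o'

Answer: one  fire cat  nine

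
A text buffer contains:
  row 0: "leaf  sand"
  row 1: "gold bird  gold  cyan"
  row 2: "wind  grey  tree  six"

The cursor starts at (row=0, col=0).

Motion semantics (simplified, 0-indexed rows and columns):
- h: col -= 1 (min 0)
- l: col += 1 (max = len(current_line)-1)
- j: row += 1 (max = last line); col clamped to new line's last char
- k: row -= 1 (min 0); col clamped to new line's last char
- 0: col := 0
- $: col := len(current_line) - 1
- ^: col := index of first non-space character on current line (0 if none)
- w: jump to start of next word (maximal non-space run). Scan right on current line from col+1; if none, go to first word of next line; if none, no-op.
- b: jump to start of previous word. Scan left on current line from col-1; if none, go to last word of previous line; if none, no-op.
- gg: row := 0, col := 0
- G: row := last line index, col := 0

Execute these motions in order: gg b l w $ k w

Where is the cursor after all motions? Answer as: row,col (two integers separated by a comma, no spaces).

After 1 (gg): row=0 col=0 char='l'
After 2 (b): row=0 col=0 char='l'
After 3 (l): row=0 col=1 char='e'
After 4 (w): row=0 col=6 char='s'
After 5 ($): row=0 col=9 char='d'
After 6 (k): row=0 col=9 char='d'
After 7 (w): row=1 col=0 char='g'

Answer: 1,0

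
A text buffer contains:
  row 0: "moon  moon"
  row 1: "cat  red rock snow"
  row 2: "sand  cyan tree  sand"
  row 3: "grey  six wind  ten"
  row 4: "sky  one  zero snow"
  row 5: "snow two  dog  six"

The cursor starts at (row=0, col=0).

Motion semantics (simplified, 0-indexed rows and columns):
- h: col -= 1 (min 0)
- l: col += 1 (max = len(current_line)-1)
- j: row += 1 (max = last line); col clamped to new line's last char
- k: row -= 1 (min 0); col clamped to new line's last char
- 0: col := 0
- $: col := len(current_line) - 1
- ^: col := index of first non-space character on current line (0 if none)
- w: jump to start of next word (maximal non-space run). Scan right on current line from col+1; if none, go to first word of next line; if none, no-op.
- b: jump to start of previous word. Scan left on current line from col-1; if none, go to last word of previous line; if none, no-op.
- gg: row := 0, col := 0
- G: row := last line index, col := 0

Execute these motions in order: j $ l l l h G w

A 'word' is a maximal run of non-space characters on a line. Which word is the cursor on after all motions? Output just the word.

Answer: two

Derivation:
After 1 (j): row=1 col=0 char='c'
After 2 ($): row=1 col=17 char='w'
After 3 (l): row=1 col=17 char='w'
After 4 (l): row=1 col=17 char='w'
After 5 (l): row=1 col=17 char='w'
After 6 (h): row=1 col=16 char='o'
After 7 (G): row=5 col=0 char='s'
After 8 (w): row=5 col=5 char='t'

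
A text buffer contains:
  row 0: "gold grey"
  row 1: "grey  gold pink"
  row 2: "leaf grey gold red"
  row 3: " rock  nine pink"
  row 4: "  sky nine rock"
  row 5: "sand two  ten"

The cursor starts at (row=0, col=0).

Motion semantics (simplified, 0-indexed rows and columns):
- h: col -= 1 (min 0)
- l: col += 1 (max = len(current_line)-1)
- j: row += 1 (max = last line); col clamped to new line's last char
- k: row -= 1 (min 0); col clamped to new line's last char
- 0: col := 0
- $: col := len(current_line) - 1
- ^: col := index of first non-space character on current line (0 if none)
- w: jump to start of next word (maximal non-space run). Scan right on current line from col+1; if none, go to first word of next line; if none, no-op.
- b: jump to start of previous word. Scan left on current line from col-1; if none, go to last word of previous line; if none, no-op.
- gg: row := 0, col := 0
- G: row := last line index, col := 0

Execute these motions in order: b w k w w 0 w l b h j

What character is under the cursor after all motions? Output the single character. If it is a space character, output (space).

After 1 (b): row=0 col=0 char='g'
After 2 (w): row=0 col=5 char='g'
After 3 (k): row=0 col=5 char='g'
After 4 (w): row=1 col=0 char='g'
After 5 (w): row=1 col=6 char='g'
After 6 (0): row=1 col=0 char='g'
After 7 (w): row=1 col=6 char='g'
After 8 (l): row=1 col=7 char='o'
After 9 (b): row=1 col=6 char='g'
After 10 (h): row=1 col=5 char='_'
After 11 (j): row=2 col=5 char='g'

Answer: g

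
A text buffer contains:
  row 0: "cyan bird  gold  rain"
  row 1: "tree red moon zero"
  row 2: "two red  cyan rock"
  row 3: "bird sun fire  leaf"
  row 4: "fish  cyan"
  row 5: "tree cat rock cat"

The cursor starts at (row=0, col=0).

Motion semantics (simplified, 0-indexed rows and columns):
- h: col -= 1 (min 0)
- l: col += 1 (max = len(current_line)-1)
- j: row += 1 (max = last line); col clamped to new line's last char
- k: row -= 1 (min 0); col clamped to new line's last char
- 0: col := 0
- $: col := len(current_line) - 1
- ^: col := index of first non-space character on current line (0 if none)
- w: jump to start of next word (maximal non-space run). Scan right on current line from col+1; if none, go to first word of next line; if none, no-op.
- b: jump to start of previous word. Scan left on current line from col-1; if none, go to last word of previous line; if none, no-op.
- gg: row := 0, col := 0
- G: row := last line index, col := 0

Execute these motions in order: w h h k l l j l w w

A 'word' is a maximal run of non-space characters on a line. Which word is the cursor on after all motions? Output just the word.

After 1 (w): row=0 col=5 char='b'
After 2 (h): row=0 col=4 char='_'
After 3 (h): row=0 col=3 char='n'
After 4 (k): row=0 col=3 char='n'
After 5 (l): row=0 col=4 char='_'
After 6 (l): row=0 col=5 char='b'
After 7 (j): row=1 col=5 char='r'
After 8 (l): row=1 col=6 char='e'
After 9 (w): row=1 col=9 char='m'
After 10 (w): row=1 col=14 char='z'

Answer: zero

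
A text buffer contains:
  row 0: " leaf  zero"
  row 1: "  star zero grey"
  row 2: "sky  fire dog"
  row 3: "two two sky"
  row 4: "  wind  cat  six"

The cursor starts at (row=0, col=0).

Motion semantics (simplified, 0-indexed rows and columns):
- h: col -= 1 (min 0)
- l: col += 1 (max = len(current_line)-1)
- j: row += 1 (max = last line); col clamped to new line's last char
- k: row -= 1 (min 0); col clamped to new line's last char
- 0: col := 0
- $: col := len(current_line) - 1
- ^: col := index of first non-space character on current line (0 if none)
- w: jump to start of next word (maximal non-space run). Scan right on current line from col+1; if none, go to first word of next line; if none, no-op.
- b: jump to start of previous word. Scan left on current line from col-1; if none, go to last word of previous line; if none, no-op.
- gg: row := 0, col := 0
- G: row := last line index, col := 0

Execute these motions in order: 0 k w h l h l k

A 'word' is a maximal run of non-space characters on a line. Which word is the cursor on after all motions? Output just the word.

Answer: leaf

Derivation:
After 1 (0): row=0 col=0 char='_'
After 2 (k): row=0 col=0 char='_'
After 3 (w): row=0 col=1 char='l'
After 4 (h): row=0 col=0 char='_'
After 5 (l): row=0 col=1 char='l'
After 6 (h): row=0 col=0 char='_'
After 7 (l): row=0 col=1 char='l'
After 8 (k): row=0 col=1 char='l'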